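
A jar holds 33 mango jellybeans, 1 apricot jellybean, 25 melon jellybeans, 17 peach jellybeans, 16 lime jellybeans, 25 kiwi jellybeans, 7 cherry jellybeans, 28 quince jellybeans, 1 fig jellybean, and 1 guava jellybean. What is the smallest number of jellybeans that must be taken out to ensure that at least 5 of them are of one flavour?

An adversary could hand out at most 4 jellybeans per flavour (apricot, fig, guava run out sooner): 4 + 1 + 4 + 4 + 4 + 4 + 4 + 4 + 1 + 1 = 31 jellybeans and still no flavour has 5.
By pigeonhole, one more jellybean lands in a flavour already at 4, so 32 draws are enough and 31 are not.

32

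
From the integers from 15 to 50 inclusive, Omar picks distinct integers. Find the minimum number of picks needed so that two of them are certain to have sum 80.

27

A set avoiding the sum 80 can contain at most one of each pair {x, 80−x}, plus the 16 elements whose complement lies outside the range or equal to its own complement.
The integers 15, …, 40 (26 of them) are such a set: any two sum to at least 15+16 = 31 and at most 39+40 = 79 < 80.
By the pigeonhole principle, any 27th integer completes one of the 10 pairs, so 27 choices force a sum of 80.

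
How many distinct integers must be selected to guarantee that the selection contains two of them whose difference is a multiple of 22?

23

Integers whose pairwise differences are multiples of 22 are exactly those sharing a remainder mod 22. Pigeonhole: the 22 residue classes mod 22 are the pigeonholes.
With 22 integers one could put 1 in each residue class and have no class reach 2.
The 23rd integer pushes some class to 2, so 22·1 + 1 = 23.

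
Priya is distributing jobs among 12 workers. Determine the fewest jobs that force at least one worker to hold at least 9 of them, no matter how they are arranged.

With 96 jobs one could put exactly 8 in each of the 12 workers, and no worker would reach 9.
By pigeonhole, one more job must land in a worker that already has 8, giving it 9.
So 12 × 8 + 1 = 97 jobs are required.

97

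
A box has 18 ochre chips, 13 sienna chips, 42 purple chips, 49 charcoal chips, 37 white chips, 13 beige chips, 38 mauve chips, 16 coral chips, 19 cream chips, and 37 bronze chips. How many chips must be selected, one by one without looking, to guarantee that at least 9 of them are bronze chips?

254

In the worst case for collecting bronze chips, every non-bronze chip comes out first.
There are 18 + 13 + 42 + 49 + 37 + 13 + 38 + 16 + 19 = 245 non-bronze chips altogether.
After those, each further chip must be bronze, so 245 + 9 = 254 draws guarantee 9 bronze chips.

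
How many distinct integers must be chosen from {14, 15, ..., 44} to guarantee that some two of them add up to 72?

24

Group the elements by complementary pair {x, 72−x}: {28,44}, {29,43}, {30,42}, …, giving 8 two-element pairs, the single value 36 (it cannot pair with itself since the integers are distinct), and 14 integers whose partner 72−x falls outside [14,44].
Pigeonhole: treating each of those 23 groups as a pigeonhole, one can pick one integer per group — 23 integers — with no two summing to 72.
The 24th integer lands in an occupied pair, forcing a sum of 72.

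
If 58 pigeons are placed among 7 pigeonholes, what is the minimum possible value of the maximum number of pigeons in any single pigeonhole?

Pigeonhole: the 7 pigeonholes are the holes and the 58 pigeons are the pigeons.
If every pigeonhole held at most 8 pigeons, the total would be at most 7 × 8 = 56, which is less than 58.
So some pigeonhole holds at least ⌈58/7⌉ = 9 pigeons.

9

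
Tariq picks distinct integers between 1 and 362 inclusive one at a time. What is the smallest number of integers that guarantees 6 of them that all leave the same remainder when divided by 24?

121

By pigeonhole, the 24 residue classes mod 24 are the pigeonholes.
With 120 integers one could put 5 in each residue class and have no class reach 6.
The 121st integer pushes some class to 6, so 24·5 + 1 = 121.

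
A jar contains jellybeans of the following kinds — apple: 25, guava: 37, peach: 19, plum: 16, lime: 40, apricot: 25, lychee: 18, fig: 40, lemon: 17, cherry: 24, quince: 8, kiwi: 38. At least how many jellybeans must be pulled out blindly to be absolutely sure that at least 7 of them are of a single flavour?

73

An adversary could hand out at most 6 jellybeans per flavour: 6 + 6 + 6 + 6 + 6 + 6 + 6 + 6 + 6 + 6 + 6 + 6 = 72 jellybeans and still no flavour has 7.
One more jellybean lands in a flavour already at 6, so 73 draws are enough and 72 are not.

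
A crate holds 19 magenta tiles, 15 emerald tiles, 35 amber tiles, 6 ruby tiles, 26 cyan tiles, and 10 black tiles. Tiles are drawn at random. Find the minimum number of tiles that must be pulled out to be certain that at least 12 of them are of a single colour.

By pigeonhole, put each drawn tile into a box by colour. The largest draw with every box below 12 takes min(count, 11) from each colour; colours with fewer than 11 contribute all they have.
Σ min(cᵢ, 11) = 11 + 11 + 11 + 6 + 11 + 10 = 60.
Draw number 60 + 1 = 61 must push one box to 12.

61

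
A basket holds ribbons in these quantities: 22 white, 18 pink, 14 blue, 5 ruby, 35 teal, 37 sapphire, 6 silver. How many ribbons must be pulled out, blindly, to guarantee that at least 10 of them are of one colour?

Pigeonhole: put each drawn ribbon into a box by colour. The largest draw with every box below 10 takes min(count, 9) from each colour; colours with fewer than 9 contribute all they have.
Σ min(cᵢ, 9) = 9 + 9 + 9 + 5 + 9 + 9 + 6 = 56.
Draw number 56 + 1 = 57 must push one box to 10.

57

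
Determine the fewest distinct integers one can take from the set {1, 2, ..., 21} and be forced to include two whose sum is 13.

16

A set avoiding the sum 13 can contain at most one of each pair {x, 13−x}, plus the 9 elements whose complement lies outside the range.
The integers 7, …, 21 (15 of them) are such a set: any two sum to at least 7+8 = 15 > 13.
By the pigeonhole principle, any 16th integer completes one of the 6 pairs, so 16 choices force a sum of 13.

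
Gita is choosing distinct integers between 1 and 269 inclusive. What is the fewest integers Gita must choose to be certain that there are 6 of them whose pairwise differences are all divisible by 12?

61

Integers whose pairwise differences are multiples of 12 are exactly those sharing a remainder mod 12. The 12 residue classes mod 12 are the pigeonholes.
With 60 integers one could put 5 in each residue class and have no class reach 6.
The 61st integer pushes some class to 6, so 12·5 + 1 = 61.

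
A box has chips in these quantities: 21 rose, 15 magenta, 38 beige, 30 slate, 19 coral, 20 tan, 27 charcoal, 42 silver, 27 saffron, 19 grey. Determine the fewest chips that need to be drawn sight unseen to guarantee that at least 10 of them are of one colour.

91

Pigeonhole: put each drawn chip into a box by colour. The largest draw with every box below 10 takes min(count, 9) from each colour.
Σ min(cᵢ, 9) = 9 + 9 + 9 + 9 + 9 + 9 + 9 + 9 + 9 + 9 = 90.
Draw number 90 + 1 = 91 must push one box to 10.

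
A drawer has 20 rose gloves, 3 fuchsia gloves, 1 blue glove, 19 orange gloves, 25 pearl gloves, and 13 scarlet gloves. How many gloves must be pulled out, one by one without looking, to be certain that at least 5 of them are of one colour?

21

An adversary could hand out at most 4 gloves per colour (fuchsia, blue run out sooner): 4 + 3 + 1 + 4 + 4 + 4 = 20 gloves and still no colour has 5.
By the pigeonhole principle, one more glove lands in a colour already at 4, so 21 draws are enough and 20 are not.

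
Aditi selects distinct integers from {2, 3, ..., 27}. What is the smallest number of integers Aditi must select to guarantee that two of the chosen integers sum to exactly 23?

17

Two chosen integers sum to 23 exactly when both halves of some pair {x, 23−x} with 2 ≤ x ≤ 23−x ≤ 21 are chosen — 10 such pairs.
The remaining 6 elements (those with no distinct partner in range) can never complete a 23-sum, so the worst case takes all of them and one from each pair: 6 + 10 = 16.
The 17th integer has to be the second member of some pair, so 16 + 1 = 17.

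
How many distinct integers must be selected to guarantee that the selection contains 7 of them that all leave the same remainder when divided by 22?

133

By pigeonhole, the 22 residue classes mod 22 are the pigeonholes.
With 132 integers one could put 6 in each residue class and have no class reach 7.
The 133rd integer pushes some class to 7, so 22·6 + 1 = 133.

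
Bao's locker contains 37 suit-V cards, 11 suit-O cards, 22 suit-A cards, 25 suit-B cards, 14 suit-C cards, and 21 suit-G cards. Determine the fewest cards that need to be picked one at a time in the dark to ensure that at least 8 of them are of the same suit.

By the pigeonhole principle, put each drawn card into a box by suit. The largest draw with every box below 8 takes min(count, 7) from each suit.
Σ min(cᵢ, 7) = 7 + 7 + 7 + 7 + 7 + 7 = 42.
Draw number 42 + 1 = 43 must push one box to 8.

43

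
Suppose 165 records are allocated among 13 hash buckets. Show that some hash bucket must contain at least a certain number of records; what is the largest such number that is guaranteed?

13

The 13 hash buckets are the holes and the 165 records are the pigeons.
If every hash bucket held at most 12 records, the total would be at most 13 × 12 = 156, which is less than 165.
So some hash bucket holds at least ⌈165/13⌉ = 13 records.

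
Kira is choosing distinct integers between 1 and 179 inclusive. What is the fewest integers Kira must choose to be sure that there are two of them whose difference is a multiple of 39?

40

Integers whose pairwise differences are multiples of 39 are exactly those sharing a remainder mod 39. Pigeonhole: the 39 residue classes mod 39 are the pigeonholes.
With 39 integers one could put 1 in each residue class and have no class reach 2.
The 40th integer pushes some class to 2, so 39·1 + 1 = 40.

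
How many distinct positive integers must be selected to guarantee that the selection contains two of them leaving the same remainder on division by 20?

The 20 residue classes mod 20 are the pigeonholes.
With 20 integers one could put 1 in each residue class and have no class reach 2.
The 21st integer pushes some class to 2, so 20·1 + 1 = 21.

21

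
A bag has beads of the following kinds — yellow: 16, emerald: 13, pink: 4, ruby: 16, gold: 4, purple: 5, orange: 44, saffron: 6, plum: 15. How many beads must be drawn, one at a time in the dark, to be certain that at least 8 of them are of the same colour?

55

By pigeonhole, the 9 colours are the holes; the beads drawn are the pigeons.
To avoid 8 of any one colour, the worst case takes at most 7 of each colour, or every bead of a colour that has fewer than 7.
That gives 7 + 7 + 4 + 7 + 4 + 5 + 7 + 6 + 7 = 54 beads with no colour reaching 8.
The next bead forces some colour to 8, so 54 + 1 = 55.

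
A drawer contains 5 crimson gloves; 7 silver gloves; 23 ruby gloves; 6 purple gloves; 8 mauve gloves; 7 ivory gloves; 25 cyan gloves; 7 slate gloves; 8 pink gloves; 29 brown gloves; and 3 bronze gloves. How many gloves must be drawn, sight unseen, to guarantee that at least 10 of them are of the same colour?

An adversary could hand out at most 9 gloves per colour (8 colours run out sooner): 5 + 7 + 9 + 6 + 8 + 7 + 9 + 7 + 8 + 9 + 3 = 78 gloves and still no colour has 10.
One more glove lands in a colour already at 9, so 79 draws are enough and 78 are not.

79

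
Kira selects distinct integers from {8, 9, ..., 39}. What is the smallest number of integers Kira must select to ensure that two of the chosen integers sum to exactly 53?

A set avoiding the sum 53 can contain at most one of each pair {x, 53−x}, plus the 6 elements whose complement lies outside the range.
The integers 8, …, 26 (19 of them) are such a set: any two sum to at least 8+9 = 17 and at most 25+26 = 51 < 53.
By the pigeonhole principle, any 20th integer completes one of the 13 pairs, so 20 choices force a sum of 53.

20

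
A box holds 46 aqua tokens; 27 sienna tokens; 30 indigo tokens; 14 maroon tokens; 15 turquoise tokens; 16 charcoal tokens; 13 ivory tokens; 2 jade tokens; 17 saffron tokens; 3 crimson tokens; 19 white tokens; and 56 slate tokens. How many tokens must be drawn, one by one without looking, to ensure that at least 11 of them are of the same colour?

An adversary could hand out at most 10 tokens per colour (jade, crimson run out sooner): 10 + 10 + 10 + 10 + 10 + 10 + 10 + 2 + 10 + 3 + 10 + 10 = 105 tokens and still no colour has 11.
One more token lands in a colour already at 10, so 106 draws are enough and 105 are not.

106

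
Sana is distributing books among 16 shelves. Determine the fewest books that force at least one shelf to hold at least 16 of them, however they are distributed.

With 240 books one could put exactly 15 in each of the 16 shelves, and no shelf would reach 16.
One more book must land in a shelf that already has 15, giving it 16.
So 16 × 15 + 1 = 241 books are required.

241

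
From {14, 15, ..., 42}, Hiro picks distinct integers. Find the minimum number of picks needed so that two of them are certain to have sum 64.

20

Two chosen integers sum to 64 exactly when both halves of some pair {x, 64−x} with 22 ≤ x ≤ 64−x ≤ 42 are chosen — 10 such pairs.
The remaining 9 elements (those with no distinct partner in range) can never complete a 64-sum, so the worst case takes all of them and one from each pair: 9 + 10 = 19.
The 20th integer has to be the second member of some pair, so 19 + 1 = 20.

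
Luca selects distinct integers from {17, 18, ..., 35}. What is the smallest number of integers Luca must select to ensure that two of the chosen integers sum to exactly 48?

13

Two chosen integers sum to 48 exactly when both halves of some pair {x, 48−x} with 17 ≤ x ≤ 48−x ≤ 31 are chosen — 7 such pairs.
The remaining 5 elements (those with no distinct partner in range) can never complete a 48-sum, so the worst case takes all of them and one from each pair: 5 + 7 = 12.
The 13th integer has to be the second member of some pair, so 12 + 1 = 13.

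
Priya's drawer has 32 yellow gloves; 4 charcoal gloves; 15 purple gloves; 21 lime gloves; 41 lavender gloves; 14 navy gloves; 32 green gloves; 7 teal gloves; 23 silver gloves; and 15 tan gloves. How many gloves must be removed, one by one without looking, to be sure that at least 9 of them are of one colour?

76

An adversary could hand out at most 8 gloves per colour (charcoal, teal run out sooner): 8 + 4 + 8 + 8 + 8 + 8 + 8 + 7 + 8 + 8 = 75 gloves and still no colour has 9.
By the pigeonhole principle, one more glove lands in a colour already at 8, so 76 draws are enough and 75 are not.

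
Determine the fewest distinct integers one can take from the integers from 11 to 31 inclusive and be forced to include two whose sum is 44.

13

Two chosen integers sum to 44 exactly when both halves of some pair {x, 44−x} with 13 ≤ x ≤ 44−x ≤ 31 are chosen — 9 such pairs.
The remaining 3 elements (those with no distinct partner in range) can never complete a 44-sum, so the worst case takes all of them and one from each pair: 3 + 9 = 12.
The 13th integer has to be the second member of some pair, so 12 + 1 = 13.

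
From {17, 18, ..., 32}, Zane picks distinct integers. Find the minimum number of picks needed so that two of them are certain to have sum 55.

Two chosen integers sum to 55 exactly when both halves of some pair {x, 55−x} with 23 ≤ x ≤ 55−x ≤ 32 are chosen — 5 such pairs.
The remaining 6 elements (those with no distinct partner in range) can never complete a 55-sum, so the worst case takes all of them and one from each pair: 6 + 5 = 11.
Pigeonhole: the 12th integer has to be the second member of some pair, so 11 + 1 = 12.

12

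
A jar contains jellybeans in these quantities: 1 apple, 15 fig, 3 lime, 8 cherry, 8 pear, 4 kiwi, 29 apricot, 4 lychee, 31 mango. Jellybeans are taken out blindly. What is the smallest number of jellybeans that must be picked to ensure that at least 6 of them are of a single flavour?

38

An adversary could hand out at most 5 jellybeans per flavour (4 flavours run out sooner): 1 + 5 + 3 + 5 + 5 + 4 + 5 + 4 + 5 = 37 jellybeans and still no flavour has 6.
By pigeonhole, one more jellybean lands in a flavour already at 5, so 38 draws are enough and 37 are not.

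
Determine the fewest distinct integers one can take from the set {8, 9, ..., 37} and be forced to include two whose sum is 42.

Two chosen integers sum to 42 exactly when both halves of some pair {x, 42−x} with 8 ≤ x ≤ 42−x ≤ 34 are chosen — 13 such pairs.
The remaining 4 elements (those with no distinct partner in range) can never complete a 42-sum, so the worst case takes all of them and one from each pair: 4 + 13 = 17.
By the pigeonhole principle, the 18th integer has to be the second member of some pair, so 17 + 1 = 18.

18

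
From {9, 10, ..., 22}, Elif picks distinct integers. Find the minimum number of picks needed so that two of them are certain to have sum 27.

A set avoiding the sum 27 can contain at most one of each pair {x, 27−x}, plus the 4 elements whose complement lies outside the range.
The integers 14, …, 22 (9 of them) are such a set: any two sum to at least 14+15 = 29 > 27.
Any 10th integer completes one of the 5 pairs, so 10 choices force a sum of 27.

10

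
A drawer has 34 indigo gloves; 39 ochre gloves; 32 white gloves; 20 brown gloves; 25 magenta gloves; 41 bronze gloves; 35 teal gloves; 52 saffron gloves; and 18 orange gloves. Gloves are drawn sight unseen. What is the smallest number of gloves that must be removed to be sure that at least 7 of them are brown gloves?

283

In the worst case for collecting brown gloves, every non-brown glove comes out first.
There are 34 + 39 + 32 + 25 + 41 + 35 + 52 + 18 = 276 non-brown gloves altogether.
After those, each further glove must be brown, so 276 + 7 = 283 draws guarantee 7 brown gloves.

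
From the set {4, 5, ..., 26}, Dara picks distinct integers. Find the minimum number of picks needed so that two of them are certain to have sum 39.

17

Group the elements by complementary pair {x, 39−x}: {13,26}, {14,25}, {15,24}, …, giving 7 two-element pairs and 9 integers whose partner 39−x falls outside [4,26].
Pigeonhole: treating each of those 16 groups as a pigeonhole, one can pick one integer per group — 16 integers — with no two summing to 39.
The 17th integer lands in an occupied pair, forcing a sum of 39.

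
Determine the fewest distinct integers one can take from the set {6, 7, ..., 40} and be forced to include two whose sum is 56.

A set avoiding the sum 56 can contain at most one of each pair {x, 56−x}, plus the 11 elements whose complement lies outside the range or equal to its own complement.
The integers 6, …, 28 (23 of them) are such a set: any two sum to at least 6+7 = 13 and at most 27+28 = 55 < 56.
Any 24th integer completes one of the 12 pairs, so 24 choices force a sum of 56.

24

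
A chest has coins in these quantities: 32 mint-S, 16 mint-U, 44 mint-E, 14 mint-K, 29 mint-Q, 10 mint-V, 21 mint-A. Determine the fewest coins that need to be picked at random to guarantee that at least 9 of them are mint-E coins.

131

In the worst case for collecting mint-E coins, every non-mint-E coin comes out first.
There are 32 + 16 + 14 + 29 + 10 + 21 = 122 non-mint-E coins altogether.
After those, each further coin must be mint-E, so 122 + 9 = 131 draws guarantee 9 mint-E coins.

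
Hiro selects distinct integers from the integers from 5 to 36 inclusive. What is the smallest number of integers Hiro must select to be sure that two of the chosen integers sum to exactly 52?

23

Group the elements by complementary pair {x, 52−x}: {16,36}, {17,35}, {18,34}, …, giving 10 two-element pairs; the single value 26 (it cannot pair with itself since the integers are distinct); and 11 integers whose partner 52−x falls outside [5,36].
Treating each of those 22 groups as a pigeonhole, one can pick one integer per group — 22 integers — with no two summing to 52.
The 23rd integer lands in an occupied pair, forcing a sum of 52.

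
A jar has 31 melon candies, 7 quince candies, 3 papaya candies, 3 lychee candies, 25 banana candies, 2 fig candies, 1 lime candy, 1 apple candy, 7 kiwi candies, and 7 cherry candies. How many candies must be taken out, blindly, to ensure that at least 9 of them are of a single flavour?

48

By pigeonhole, put each drawn candy into a box by flavour. The largest draw with every box below 9 takes min(count, 8) from each flavour; flavours with fewer than 8 contribute all they have.
Σ min(cᵢ, 8) = 8 + 7 + 3 + 3 + 8 + 2 + 1 + 1 + 7 + 7 = 47.
Draw number 47 + 1 = 48 must push one box to 9.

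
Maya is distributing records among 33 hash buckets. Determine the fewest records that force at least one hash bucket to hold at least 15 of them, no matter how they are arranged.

463

With 462 records one could put exactly 14 in each of the 33 hash buckets, and no hash bucket would reach 15.
Pigeonhole: one more record must land in a hash bucket that already has 14, giving it 15.
So 33 × 14 + 1 = 463 records are required.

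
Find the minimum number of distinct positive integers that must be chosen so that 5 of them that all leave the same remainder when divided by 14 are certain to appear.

57

By pigeonhole, the 14 residue classes mod 14 are the pigeonholes.
With 56 integers one could put 4 in each residue class and have no class reach 5.
The 57th integer pushes some class to 5, so 14·4 + 1 = 57.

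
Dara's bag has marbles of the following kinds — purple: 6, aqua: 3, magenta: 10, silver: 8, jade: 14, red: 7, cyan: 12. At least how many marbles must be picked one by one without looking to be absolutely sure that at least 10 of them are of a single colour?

52

The 7 colours are the holes; the marbles drawn are the pigeons.
To avoid 10 of any one colour, the worst case takes at most 9 of each colour, or every marble of a colour that has fewer than 9.
That gives 6 + 3 + 9 + 8 + 9 + 7 + 9 = 51 marbles with no colour reaching 10.
The next marble forces some colour to 10, so 51 + 1 = 52.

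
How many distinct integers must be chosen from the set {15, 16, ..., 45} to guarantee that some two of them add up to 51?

21

Two chosen integers sum to 51 exactly when both halves of some pair {x, 51−x} with 15 ≤ x ≤ 51−x ≤ 36 are chosen — 11 such pairs.
The remaining 9 elements (those with no distinct partner in range) can never complete a 51-sum, so the worst case takes all of them and one from each pair: 9 + 11 = 20.
The 21st integer has to be the second member of some pair, so 20 + 1 = 21.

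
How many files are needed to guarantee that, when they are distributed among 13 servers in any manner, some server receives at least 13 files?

157

With 156 files one could put exactly 12 in each of the 13 servers, and no server would reach 13.
By the pigeonhole principle, one more file must land in a server that already has 12, giving it 13.
So 13 × 12 + 1 = 157 files are required.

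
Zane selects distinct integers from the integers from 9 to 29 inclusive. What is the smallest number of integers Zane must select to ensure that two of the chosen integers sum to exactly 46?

16

Two chosen integers sum to 46 exactly when both halves of some pair {x, 46−x} with 17 ≤ x ≤ 46−x ≤ 29 are chosen — 6 such pairs.
The remaining 9 elements (those with no distinct partner in range) can never complete a 46-sum, so the worst case takes all of them and one from each pair: 9 + 6 = 15.
By pigeonhole, the 16th integer has to be the second member of some pair, so 15 + 1 = 16.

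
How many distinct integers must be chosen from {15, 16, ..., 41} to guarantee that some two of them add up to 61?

A set avoiding the sum 61 can contain at most one of each pair {x, 61−x}, plus the 5 elements whose complement lies outside the range.
The integers 15, …, 30 (16 of them) are such a set: any two sum to at least 15+16 = 31 and at most 29+30 = 59 < 61.
Any 17th integer completes one of the 11 pairs, so 17 choices force a sum of 61.

17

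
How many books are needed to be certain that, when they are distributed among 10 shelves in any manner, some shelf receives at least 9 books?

81

With 80 books one could put exactly 8 in each of the 10 shelves, and no shelf would reach 9.
One more book must land in a shelf that already has 8, giving it 9.
So 10 × 8 + 1 = 81 books are required.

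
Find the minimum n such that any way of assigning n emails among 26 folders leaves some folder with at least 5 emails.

105

With 104 emails one could put exactly 4 in each of the 26 folders, and no folder would reach 5.
One more email must land in a folder that already has 4, giving it 5.
So 26 × 4 + 1 = 105 emails are required.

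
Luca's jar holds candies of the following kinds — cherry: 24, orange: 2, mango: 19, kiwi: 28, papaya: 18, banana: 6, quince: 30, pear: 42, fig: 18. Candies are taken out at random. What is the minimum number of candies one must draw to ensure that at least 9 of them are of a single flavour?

65

Put each drawn candy into a box by flavour. The largest draw with every box below 9 takes min(count, 8) from each flavour; flavours with fewer than 8 contribute all they have.
Σ min(cᵢ, 8) = 8 + 2 + 8 + 8 + 8 + 6 + 8 + 8 + 8 = 64.
Draw number 64 + 1 = 65 must push one box to 9.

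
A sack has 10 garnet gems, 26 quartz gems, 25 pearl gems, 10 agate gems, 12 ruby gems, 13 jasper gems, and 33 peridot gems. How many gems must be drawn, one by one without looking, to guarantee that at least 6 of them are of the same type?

36

By the pigeonhole principle, the 7 types are the holes; the gems drawn are the pigeons.
To avoid 6 of any one type, the worst case takes at most 5 of each type.
That gives 5 + 5 + 5 + 5 + 5 + 5 + 5 = 35 gems with no type reaching 6.
The next gem forces some type to 6, so 35 + 1 = 36.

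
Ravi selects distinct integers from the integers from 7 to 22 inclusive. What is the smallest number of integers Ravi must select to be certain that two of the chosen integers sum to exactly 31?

A set avoiding the sum 31 can contain at most one of each pair {x, 31−x}, plus the 2 elements whose complement lies outside the range.
The integers 7, …, 15 (9 of them) are such a set: any two sum to at least 7+8 = 15 and at most 14+15 = 29 < 31.
By pigeonhole, any 10th integer completes one of the 7 pairs, so 10 choices force a sum of 31.

10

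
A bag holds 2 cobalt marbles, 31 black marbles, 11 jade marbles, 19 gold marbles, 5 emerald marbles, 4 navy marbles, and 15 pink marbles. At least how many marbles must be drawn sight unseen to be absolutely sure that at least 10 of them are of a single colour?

Put each drawn marble into a box by colour. The largest draw with every box below 10 takes min(count, 9) from each colour; colours with fewer than 9 contribute all they have.
Σ min(cᵢ, 9) = 2 + 9 + 9 + 9 + 5 + 4 + 9 = 47.
Draw number 47 + 1 = 48 must push one box to 10.

48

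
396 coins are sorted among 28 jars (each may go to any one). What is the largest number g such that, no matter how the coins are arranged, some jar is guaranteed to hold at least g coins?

The 28 jars are the holes and the 396 coins are the pigeons.
If every jar held at most 14 coins, the total would be at most 28 × 14 = 392, which is less than 396.
So some jar holds at least ⌈396/28⌉ = 15 coins.

15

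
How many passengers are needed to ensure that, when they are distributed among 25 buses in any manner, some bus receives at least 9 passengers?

With 200 passengers one could put exactly 8 in each of the 25 buses, and no bus would reach 9.
By the pigeonhole principle, one more passenger must land in a bus that already has 8, giving it 9.
So 25 × 8 + 1 = 201 passengers are required.

201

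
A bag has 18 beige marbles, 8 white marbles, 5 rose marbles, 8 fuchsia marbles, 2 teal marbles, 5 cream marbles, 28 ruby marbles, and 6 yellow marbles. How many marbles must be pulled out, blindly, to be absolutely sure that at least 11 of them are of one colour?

The 8 colours are the holes; the marbles drawn are the pigeons.
To avoid 11 of any one colour, the worst case takes at most 10 of each colour, or every marble of a colour that has fewer than 10.
That gives 10 + 8 + 5 + 8 + 2 + 5 + 10 + 6 = 54 marbles with no colour reaching 11.
The next marble forces some colour to 11, so 54 + 1 = 55.

55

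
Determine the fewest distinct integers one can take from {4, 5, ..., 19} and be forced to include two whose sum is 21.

10

Two chosen integers sum to 21 exactly when both halves of some pair {x, 21−x} with 4 ≤ x ≤ 21−x ≤ 17 are chosen — 7 such pairs.
The remaining 2 elements (those with no distinct partner in range) can never complete a 21-sum, so the worst case takes all of them and one from each pair: 2 + 7 = 9.
The 10th integer has to be the second member of some pair, so 9 + 1 = 10.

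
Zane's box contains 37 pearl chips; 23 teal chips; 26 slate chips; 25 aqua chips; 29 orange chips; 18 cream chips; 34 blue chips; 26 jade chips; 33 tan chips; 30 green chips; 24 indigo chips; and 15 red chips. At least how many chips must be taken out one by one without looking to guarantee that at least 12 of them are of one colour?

133

Put each drawn chip into a box by colour. The largest draw with every box below 12 takes min(count, 11) from each colour.
Σ min(cᵢ, 11) = 11 + 11 + 11 + 11 + 11 + 11 + 11 + 11 + 11 + 11 + 11 + 11 = 132.
Draw number 132 + 1 = 133 must push one box to 12.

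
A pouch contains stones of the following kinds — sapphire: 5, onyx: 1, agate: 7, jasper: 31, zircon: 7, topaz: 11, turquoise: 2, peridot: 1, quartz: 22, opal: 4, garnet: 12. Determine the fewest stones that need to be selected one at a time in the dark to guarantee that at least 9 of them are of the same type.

An adversary could hand out at most 8 stones per type (7 types run out sooner): 5 + 1 + 7 + 8 + 7 + 8 + 2 + 1 + 8 + 4 + 8 = 59 stones and still no type has 9.
One more stone lands in a type already at 8, so 60 draws are enough and 59 are not.

60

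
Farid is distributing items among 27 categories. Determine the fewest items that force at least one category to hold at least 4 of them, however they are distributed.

With 81 items one could put exactly 3 in each of the 27 categories, and no category would reach 4.
One more item must land in a category that already has 3, giving it 4.
So 27 × 3 + 1 = 82 items are required.

82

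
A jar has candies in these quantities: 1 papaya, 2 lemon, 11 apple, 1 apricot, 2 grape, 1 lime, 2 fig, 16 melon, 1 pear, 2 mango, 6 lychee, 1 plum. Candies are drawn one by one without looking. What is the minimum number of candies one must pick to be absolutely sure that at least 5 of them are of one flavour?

By pigeonhole, the 12 flavours are the holes; the candies drawn are the pigeons.
To avoid 5 of any one flavour, the worst case takes at most 4 of each flavour, or every candy of a flavour that has fewer than 4.
That gives 1 + 2 + 4 + 1 + 2 + 1 + 2 + 4 + 1 + 2 + 4 + 1 = 25 candies with no flavour reaching 5.
The next candy forces some flavour to 5, so 25 + 1 = 26.

26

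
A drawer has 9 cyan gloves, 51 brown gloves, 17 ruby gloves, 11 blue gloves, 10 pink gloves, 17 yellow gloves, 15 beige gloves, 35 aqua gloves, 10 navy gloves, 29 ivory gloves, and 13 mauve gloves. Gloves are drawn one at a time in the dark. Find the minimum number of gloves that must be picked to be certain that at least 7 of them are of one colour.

Pigeonhole: put each drawn glove into a box by colour. The largest draw with every box below 7 takes min(count, 6) from each colour.
Σ min(cᵢ, 6) = 6 + 6 + 6 + 6 + 6 + 6 + 6 + 6 + 6 + 6 + 6 = 66.
Draw number 66 + 1 = 67 must push one box to 7.

67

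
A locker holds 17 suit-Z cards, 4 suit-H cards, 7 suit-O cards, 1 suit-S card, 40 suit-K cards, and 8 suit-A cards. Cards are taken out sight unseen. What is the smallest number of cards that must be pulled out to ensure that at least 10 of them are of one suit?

39

An adversary could hand out at most 9 cards per suit (4 suits run out sooner): 9 + 4 + 7 + 1 + 9 + 8 = 38 cards and still no suit has 10.
By the pigeonhole principle, one more card lands in a suit already at 9, so 39 draws are enough and 38 are not.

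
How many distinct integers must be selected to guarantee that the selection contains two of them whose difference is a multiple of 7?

Integers whose pairwise differences are multiples of 7 are exactly those sharing a remainder mod 7. Pigeonhole: the 7 residue classes mod 7 are the pigeonholes.
With 7 integers one could put 1 in each residue class and have no class reach 2.
The 8th integer pushes some class to 2, so 7·1 + 1 = 8.

8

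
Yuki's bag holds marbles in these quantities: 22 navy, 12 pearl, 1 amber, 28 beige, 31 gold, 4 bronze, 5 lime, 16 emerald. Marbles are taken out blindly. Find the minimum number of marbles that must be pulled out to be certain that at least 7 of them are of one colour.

Pigeonhole: put each drawn marble into a box by colour. The largest draw with every box below 7 takes min(count, 6) from each colour; colours with fewer than 6 contribute all they have.
Σ min(cᵢ, 6) = 6 + 6 + 1 + 6 + 6 + 4 + 5 + 6 = 40.
Draw number 40 + 1 = 41 must push one box to 7.

41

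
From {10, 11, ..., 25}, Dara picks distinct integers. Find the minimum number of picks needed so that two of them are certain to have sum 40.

Two chosen integers sum to 40 exactly when both halves of some pair {x, 40−x} with 15 ≤ x ≤ 40−x ≤ 25 are chosen — 5 such pairs.
The remaining 6 elements (those with no distinct partner in range) can never complete a 40-sum, so the worst case takes all of them and one from each pair: 6 + 5 = 11.
Pigeonhole: the 12th integer has to be the second member of some pair, so 11 + 1 = 12.

12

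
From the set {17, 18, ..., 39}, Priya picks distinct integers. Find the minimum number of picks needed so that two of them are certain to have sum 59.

14

A set avoiding the sum 59 can contain at most one of each pair {x, 59−x}, plus the 3 elements whose complement lies outside the range.
The integers 17, …, 29 (13 of them) are such a set: any two sum to at least 17+18 = 35 and at most 28+29 = 57 < 59.
Pigeonhole: any 14th integer completes one of the 10 pairs, so 14 choices force a sum of 59.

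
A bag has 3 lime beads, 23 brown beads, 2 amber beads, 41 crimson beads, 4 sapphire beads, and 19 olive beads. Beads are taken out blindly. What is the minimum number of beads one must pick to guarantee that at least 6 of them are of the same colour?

25

By pigeonhole, put each drawn bead into a box by colour. The largest draw with every box below 6 takes min(count, 5) from each colour; colours with fewer than 5 contribute all they have.
Σ min(cᵢ, 5) = 3 + 5 + 2 + 5 + 4 + 5 = 24.
Draw number 24 + 1 = 25 must push one box to 6.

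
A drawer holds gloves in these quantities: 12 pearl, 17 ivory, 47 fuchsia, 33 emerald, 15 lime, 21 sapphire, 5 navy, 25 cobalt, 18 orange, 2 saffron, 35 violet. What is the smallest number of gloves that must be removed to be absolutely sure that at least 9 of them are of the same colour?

Put each drawn glove into a box by colour. The largest draw with every box below 9 takes min(count, 8) from each colour; colours with fewer than 8 contribute all they have.
Σ min(cᵢ, 8) = 8 + 8 + 8 + 8 + 8 + 8 + 5 + 8 + 8 + 2 + 8 = 79.
Draw number 79 + 1 = 80 must push one box to 9.

80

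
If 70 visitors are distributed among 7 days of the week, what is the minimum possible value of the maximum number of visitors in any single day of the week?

By the pigeonhole principle, the 7 days of the week are the holes and the 70 visitors are the pigeons.
If every day of the week held at most 9 visitors, the total would be at most 7 × 9 = 63, which is less than 70.
So some day of the week holds at least ⌈70/7⌉ = 10 visitors.

10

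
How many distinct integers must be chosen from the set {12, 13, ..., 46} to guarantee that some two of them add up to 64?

22

Two chosen integers sum to 64 exactly when both halves of some pair {x, 64−x} with 18 ≤ x ≤ 64−x ≤ 46 are chosen — 14 such pairs.
The remaining 7 elements (those with no distinct partner in range) can never complete a 64-sum, so the worst case takes all of them and one from each pair: 7 + 14 = 21.
By the pigeonhole principle, the 22nd integer has to be the second member of some pair, so 21 + 1 = 22.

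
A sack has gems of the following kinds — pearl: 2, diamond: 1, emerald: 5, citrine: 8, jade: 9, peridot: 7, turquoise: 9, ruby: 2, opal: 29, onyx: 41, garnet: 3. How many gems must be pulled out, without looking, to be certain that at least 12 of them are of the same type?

69

By the pigeonhole principle, put each drawn gem into a box by type. The largest draw with every box below 12 takes min(count, 11) from each type; types with fewer than 11 contribute all they have.
Σ min(cᵢ, 11) = 2 + 1 + 5 + 8 + 9 + 7 + 9 + 2 + 11 + 11 + 3 = 68.
Draw number 68 + 1 = 69 must push one box to 12.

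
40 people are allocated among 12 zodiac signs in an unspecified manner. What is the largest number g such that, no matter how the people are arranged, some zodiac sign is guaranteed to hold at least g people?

By pigeonhole, the 12 zodiac signs are the holes and the 40 people are the pigeons.
If every zodiac sign held at most 3 people, the total would be at most 12 × 3 = 36, which is less than 40.
So some zodiac sign holds at least ⌈40/12⌉ = 4 people.

4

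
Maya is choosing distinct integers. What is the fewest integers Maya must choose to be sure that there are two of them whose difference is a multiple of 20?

21

Integers whose pairwise differences are multiples of 20 are exactly those sharing a remainder mod 20. The 20 residue classes mod 20 are the pigeonholes.
With 20 integers one could put 1 in each residue class and have no class reach 2.
The 21st integer pushes some class to 2, so 20·1 + 1 = 21.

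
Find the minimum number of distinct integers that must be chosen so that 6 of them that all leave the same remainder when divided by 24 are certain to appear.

By pigeonhole, the 24 residue classes mod 24 are the pigeonholes.
With 120 integers one could put 5 in each residue class and have no class reach 6.
The 121st integer pushes some class to 6, so 24·5 + 1 = 121.

121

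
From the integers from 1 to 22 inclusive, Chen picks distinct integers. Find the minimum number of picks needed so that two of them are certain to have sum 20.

A set avoiding the sum 20 can contain at most one of each pair {x, 20−x}, plus the 4 elements whose complement lies outside the range or equal to its own complement.
The integers 10, …, 22 (13 of them) are such a set: any two sum to at least 10+11 = 21 > 20.
By pigeonhole, any 14th integer completes one of the 9 pairs, so 14 choices force a sum of 20.

14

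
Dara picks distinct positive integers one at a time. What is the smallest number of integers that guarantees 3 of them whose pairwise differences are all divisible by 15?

31

Integers whose pairwise differences are multiples of 15 are exactly those sharing a remainder mod 15. The 15 residue classes mod 15 are the pigeonholes.
With 30 integers one could put 2 in each residue class and have no class reach 3.
The 31st integer pushes some class to 3, so 15·2 + 1 = 31.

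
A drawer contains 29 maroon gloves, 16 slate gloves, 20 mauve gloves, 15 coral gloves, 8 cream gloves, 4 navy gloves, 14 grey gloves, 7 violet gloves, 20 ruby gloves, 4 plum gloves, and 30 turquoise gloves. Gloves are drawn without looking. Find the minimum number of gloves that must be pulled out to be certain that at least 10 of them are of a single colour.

87

An adversary could hand out at most 9 gloves per colour (4 colours run out sooner): 9 + 9 + 9 + 9 + 8 + 4 + 9 + 7 + 9 + 4 + 9 = 86 gloves and still no colour has 10.
One more glove lands in a colour already at 9, so 87 draws are enough and 86 are not.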